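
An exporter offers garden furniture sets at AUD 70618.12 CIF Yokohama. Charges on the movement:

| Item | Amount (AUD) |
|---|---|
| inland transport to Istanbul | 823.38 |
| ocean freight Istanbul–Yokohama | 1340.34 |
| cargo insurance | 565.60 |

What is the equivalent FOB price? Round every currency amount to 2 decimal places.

FOB price: AUD 68712.18

Not relevant to the conversion: inland to port — on the seller under both CIF and FOB; already in the CIF price and stays in the FOB price.
From CIF to FOB, the seller no longer bears: freight, insurance.
FOB price = 70618.12 − 1340.34 − 565.60 = 68712.18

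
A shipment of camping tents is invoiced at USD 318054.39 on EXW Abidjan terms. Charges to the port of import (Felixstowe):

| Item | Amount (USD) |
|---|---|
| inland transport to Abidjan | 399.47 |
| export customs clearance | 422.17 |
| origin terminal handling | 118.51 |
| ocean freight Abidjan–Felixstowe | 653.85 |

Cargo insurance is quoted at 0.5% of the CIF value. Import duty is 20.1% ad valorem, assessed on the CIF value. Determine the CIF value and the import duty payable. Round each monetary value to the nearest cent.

Let C be the CIF value. C = EXW price + pre-shipment costs + freight + 0.5% × C
C − 0.5% × C = 318054.39 + 399.47 + 422.17 + 118.51 + 653.85
0.995 × C = 319648.39
C = 319648.39 / 0.995 = 321254.66
Insurance premium = 0.5% × 321254.66 = 1606.27
Import duty = 321254.66 × 20.1% = 64572.19

CIF value: USD 321254.66; import duty: USD 64572.19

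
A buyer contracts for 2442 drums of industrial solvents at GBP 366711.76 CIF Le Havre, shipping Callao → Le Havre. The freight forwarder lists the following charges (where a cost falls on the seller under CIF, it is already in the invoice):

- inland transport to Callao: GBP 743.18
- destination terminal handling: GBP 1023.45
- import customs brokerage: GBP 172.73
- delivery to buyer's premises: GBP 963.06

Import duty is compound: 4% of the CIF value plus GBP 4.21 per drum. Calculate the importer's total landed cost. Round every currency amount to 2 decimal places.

CIF: the seller pays costs through ocean freight and marine insurance to the destination port.
Already in the invoice (seller's account under CIF): inland to port — exclude.
The CIF price already equals the CIF value: 366711.76
Ad valorem component: 366711.76 × 4% = 14668.47
Specific component: 2442 × 4.21 = 10280.82
Import duty = 14668.47 + 10280.82 = 24949.29
Buyer bears: destination terminal 1023.45 + brokerage 172.73 + delivery 963.06 + duty 24949.29 = 27108.53
Landed cost = invoice 366711.76 + 27108.53 = 393820.29

Total landed cost: GBP 393820.29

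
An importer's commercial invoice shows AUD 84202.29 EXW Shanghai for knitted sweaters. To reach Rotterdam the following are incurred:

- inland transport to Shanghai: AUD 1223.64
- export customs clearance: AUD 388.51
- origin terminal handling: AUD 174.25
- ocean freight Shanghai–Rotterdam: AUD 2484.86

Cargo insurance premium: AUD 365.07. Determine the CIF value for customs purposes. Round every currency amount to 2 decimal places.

CIF value: AUD 88838.62

CIF = EXW price + pre-shipment costs + freight + insurance
CIF = 84202.29 + 1223.64 + 388.51 + 174.25 + 2484.86 + 365.07 = 88838.62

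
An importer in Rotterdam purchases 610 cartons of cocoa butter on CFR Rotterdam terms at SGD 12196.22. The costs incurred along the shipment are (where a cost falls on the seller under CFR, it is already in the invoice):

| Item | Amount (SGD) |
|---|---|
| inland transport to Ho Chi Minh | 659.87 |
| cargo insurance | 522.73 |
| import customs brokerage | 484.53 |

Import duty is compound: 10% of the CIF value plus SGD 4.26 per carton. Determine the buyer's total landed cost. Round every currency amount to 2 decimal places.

CFR: the seller pays costs through ocean freight to the destination port, but not insurance.
Already in the invoice (seller's account under CFR): inland to port — exclude.
CIF value = CFR price + insurance = 12196.22 + 522.73 = 12718.95
Ad valorem component: 12718.95 × 10% = 1271.90
Specific component: 610 × 4.26 = 2598.60
Import duty = 1271.90 + 2598.60 = 3870.50
Buyer bears: insurance 522.73 + brokerage 484.53 + duty 3870.50 = 4877.76
Landed cost = invoice 12196.22 + 4877.76 = 17073.98

Total landed cost: SGD 17073.98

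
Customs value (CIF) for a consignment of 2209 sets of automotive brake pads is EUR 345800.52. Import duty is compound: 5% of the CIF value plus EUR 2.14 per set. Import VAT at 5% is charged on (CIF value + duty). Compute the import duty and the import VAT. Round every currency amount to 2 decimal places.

Ad valorem component: 345800.52 × 5% = 17290.03
Specific component: 2209 × 2.14 = 4727.26
Import duty = 17290.03 + 4727.26 = 22017.29
VAT base = CIF + duty = 345800.52 + 22017.29 = 367817.81
Import VAT = 367817.81 × 5% = 18390.89

Import duty: EUR 22017.29; import VAT: EUR 18390.89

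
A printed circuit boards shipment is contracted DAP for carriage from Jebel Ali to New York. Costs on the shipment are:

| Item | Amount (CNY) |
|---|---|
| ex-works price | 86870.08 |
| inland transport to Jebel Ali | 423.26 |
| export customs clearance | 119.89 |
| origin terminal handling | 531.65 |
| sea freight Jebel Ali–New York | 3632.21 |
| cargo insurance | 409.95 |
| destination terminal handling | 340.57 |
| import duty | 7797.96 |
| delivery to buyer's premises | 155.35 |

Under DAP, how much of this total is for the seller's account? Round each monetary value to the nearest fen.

DAP: the seller bears all costs to the named destination except import duty and clearance.
Seller's account: goods 86870.08 + inland to port 423.26 + export clearance 119.89 + origin terminal 531.65 + freight 3632.21 + insurance 409.95 + destination terminal 340.57 + delivery 155.35 = 92482.96
Buyer's account: duty 7797.96 = 7797.96

Seller's account: CNY 92482.96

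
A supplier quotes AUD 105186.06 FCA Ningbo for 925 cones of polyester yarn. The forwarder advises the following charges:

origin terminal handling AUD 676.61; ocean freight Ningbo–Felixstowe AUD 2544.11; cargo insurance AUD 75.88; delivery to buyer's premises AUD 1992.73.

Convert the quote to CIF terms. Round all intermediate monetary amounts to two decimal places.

CIF price: AUD 108482.66

Not relevant to the conversion: delivery — on the buyer under both terms; not part of either seller's price.
From FCA to CIF, the seller additionally bears: origin terminal, freight, insurance.
CIF price = 105186.06 + 676.61 + 2544.11 + 75.88 = 108482.66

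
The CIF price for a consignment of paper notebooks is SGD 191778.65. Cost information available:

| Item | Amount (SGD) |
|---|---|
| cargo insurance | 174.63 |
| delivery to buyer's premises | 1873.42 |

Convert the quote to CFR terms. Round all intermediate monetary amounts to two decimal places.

Not relevant to the conversion: delivery — on the buyer under both terms; not part of either seller's price.
From CIF to CFR, the seller no longer bears: insurance.
CFR price = 191778.65 − 174.63 = 191604.02

CFR price: SGD 191604.02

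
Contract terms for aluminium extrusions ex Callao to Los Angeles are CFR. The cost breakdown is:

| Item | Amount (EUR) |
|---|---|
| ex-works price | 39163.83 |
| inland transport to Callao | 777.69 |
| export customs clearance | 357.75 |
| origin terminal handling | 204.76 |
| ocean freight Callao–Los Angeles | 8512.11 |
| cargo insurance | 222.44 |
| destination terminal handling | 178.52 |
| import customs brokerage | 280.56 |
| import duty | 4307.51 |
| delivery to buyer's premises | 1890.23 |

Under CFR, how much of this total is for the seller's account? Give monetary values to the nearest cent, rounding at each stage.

Seller's account: EUR 49016.14

CFR: the seller pays costs through ocean freight to the destination port, but not insurance.
Seller's account: goods 39163.83 + inland to port 777.69 + export clearance 357.75 + origin terminal 204.76 + freight 8512.11 = 49016.14
Buyer's account: insurance 222.44 + destination terminal 178.52 + brokerage 280.56 + duty 4307.51 + delivery 1890.23 = 6879.26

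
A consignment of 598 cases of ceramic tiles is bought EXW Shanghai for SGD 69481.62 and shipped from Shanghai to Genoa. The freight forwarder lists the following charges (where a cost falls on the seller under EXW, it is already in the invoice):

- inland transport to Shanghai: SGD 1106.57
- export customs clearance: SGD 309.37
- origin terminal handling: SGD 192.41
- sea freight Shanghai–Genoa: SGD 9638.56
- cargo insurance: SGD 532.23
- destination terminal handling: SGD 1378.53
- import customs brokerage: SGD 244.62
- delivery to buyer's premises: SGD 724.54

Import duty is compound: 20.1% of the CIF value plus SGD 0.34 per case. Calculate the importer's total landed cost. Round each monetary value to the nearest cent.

EXW: the seller makes goods available at their premises; the buyer bears all onward costs.
CIF value = EXW price + inland to port + export clearance + origin terminal + freight + insurance = 69481.62 + 1106.57 + 309.37 + 192.41 + 9638.56 + 532.23 = 81260.76
Ad valorem component: 81260.76 × 20.1% = 16333.41
Specific component: 598 × 0.34 = 203.32
Import duty = 16333.41 + 203.32 = 16536.73
Buyer bears: inland to port 1106.57 + export clearance 309.37 + origin terminal 192.41 + freight 9638.56 + insurance 532.23 + destination terminal 1378.53 + brokerage 244.62 + delivery 724.54 + duty 16536.73 = 30663.56
Landed cost = invoice 69481.62 + 30663.56 = 100145.18

Total landed cost: SGD 100145.18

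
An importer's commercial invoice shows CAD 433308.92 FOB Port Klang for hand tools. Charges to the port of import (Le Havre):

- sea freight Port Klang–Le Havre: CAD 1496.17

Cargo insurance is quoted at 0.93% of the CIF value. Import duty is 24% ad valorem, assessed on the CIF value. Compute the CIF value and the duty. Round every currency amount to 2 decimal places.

CIF value: CAD 438886.74; import duty: CAD 105332.82

Let C be the CIF value. C = FOB price + freight + 0.93% × C
C − 0.93% × C = 433308.92 + 1496.17
0.9907 × C = 434805.09
C = 434805.09 / 0.9907 = 438886.74
Insurance premium = 0.93% × 438886.74 = 4081.65
Import duty = 438886.74 × 24% = 105332.82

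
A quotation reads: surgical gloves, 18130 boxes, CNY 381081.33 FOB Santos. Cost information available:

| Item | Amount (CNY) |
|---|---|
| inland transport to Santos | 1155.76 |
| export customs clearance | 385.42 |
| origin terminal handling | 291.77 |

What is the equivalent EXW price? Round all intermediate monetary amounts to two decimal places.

EXW price: CNY 379248.38

From FOB to EXW, the seller no longer bears: inland to port, export clearance, origin terminal.
EXW price = 381081.33 − 1155.76 − 385.42 − 291.77 = 379248.38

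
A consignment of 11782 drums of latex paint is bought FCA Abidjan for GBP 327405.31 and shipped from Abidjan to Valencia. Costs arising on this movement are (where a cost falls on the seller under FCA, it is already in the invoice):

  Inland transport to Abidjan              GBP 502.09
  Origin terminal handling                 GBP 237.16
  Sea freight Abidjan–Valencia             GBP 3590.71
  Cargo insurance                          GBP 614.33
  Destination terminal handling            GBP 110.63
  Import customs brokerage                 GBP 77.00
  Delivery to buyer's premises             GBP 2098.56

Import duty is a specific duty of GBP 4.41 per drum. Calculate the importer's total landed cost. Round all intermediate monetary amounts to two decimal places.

FCA: the seller delivers export-cleared goods to the carrier; the buyer bears costs from that point.
Already in the invoice (seller's account under FCA): inland to port — exclude.
CIF value = FCA price + origin terminal + freight + insurance = 327405.31 + 237.16 + 3590.71 + 614.33 = 331847.51
Import duty = 11782 × 4.41 = 51958.62
Buyer bears: origin terminal 237.16 + freight 3590.71 + insurance 614.33 + destination terminal 110.63 + brokerage 77.00 + delivery 2098.56 + duty 51958.62 = 58687.01
Landed cost = invoice 327405.31 + 58687.01 = 386092.32

Total landed cost: GBP 386092.32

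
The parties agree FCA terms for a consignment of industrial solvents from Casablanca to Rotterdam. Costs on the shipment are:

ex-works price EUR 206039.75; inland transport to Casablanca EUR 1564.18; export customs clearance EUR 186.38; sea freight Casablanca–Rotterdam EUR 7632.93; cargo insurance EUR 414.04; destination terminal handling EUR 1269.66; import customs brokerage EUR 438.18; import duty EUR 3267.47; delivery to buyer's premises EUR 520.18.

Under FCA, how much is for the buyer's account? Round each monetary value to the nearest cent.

Buyer's account: EUR 13542.46

FCA: the seller delivers export-cleared goods to the carrier; the buyer bears costs from that point.
Seller's account: goods 206039.75 + inland to port 1564.18 + export clearance 186.38 = 207790.31
Buyer's account: freight 7632.93 + insurance 414.04 + destination terminal 1269.66 + brokerage 438.18 + duty 3267.47 + delivery 520.18 = 13542.46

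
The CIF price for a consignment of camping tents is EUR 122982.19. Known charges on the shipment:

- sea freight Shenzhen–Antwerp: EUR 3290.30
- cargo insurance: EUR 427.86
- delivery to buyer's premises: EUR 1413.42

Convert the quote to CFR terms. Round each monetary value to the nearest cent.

CFR price: EUR 122554.33

Not relevant to the conversion: freight — on the seller under both CIF and CFR; already in the CIF price and stays in the CFR price. delivery — on the buyer under both terms; not part of either seller's price.
From CIF to CFR, the seller no longer bears: insurance.
CFR price = 122982.19 − 427.86 = 122554.33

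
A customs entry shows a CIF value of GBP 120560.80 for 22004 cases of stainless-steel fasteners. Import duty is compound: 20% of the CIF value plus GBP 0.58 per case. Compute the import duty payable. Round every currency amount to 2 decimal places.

Import duty: GBP 36874.48

Ad valorem component: 120560.80 × 20% = 24112.16
Specific component: 22004 × 0.58 = 12762.32
Import duty = 24112.16 + 12762.32 = 36874.48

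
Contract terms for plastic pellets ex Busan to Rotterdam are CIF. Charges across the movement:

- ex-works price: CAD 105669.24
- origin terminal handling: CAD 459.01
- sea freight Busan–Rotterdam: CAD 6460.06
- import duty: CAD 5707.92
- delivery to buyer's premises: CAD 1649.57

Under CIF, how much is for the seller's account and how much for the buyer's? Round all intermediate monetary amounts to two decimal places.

Seller: CAD 112588.31; buyer: CAD 7357.49

CIF: the seller pays costs through ocean freight and marine insurance to the destination port.
Seller's account: goods 105669.24 + origin terminal 459.01 + freight 6460.06 = 112588.31
Buyer's account: duty 5707.92 + delivery 1649.57 = 7357.49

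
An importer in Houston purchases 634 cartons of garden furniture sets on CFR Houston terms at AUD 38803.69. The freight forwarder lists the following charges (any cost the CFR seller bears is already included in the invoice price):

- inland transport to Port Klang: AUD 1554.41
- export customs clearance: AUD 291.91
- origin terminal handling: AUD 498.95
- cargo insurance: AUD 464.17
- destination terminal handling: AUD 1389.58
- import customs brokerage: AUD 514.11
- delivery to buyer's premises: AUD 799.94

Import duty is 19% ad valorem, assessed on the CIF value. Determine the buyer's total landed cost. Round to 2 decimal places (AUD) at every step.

Total landed cost: AUD 49432.38

CFR: the seller pays costs through ocean freight to the destination port, but not insurance.
Already in the invoice (seller's account under CFR): inland to port, export clearance, origin terminal — exclude.
CIF value = CFR price + insurance = 38803.69 + 464.17 = 39267.86
Import duty = 39267.86 × 19% = 7460.89
Buyer bears: insurance 464.17 + destination terminal 1389.58 + brokerage 514.11 + delivery 799.94 + duty 7460.89 = 10628.69
Landed cost = invoice 38803.69 + 10628.69 = 49432.38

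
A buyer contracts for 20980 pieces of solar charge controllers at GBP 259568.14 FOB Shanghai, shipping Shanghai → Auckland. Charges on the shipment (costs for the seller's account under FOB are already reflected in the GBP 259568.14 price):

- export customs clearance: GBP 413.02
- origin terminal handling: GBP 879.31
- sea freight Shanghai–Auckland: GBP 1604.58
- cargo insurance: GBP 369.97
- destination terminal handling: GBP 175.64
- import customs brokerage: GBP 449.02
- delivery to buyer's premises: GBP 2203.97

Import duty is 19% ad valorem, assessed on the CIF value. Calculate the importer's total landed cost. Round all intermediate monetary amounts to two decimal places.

FOB: the seller bears costs until goods are on board at the origin port; the buyer bears freight, insurance and all costs thereafter.
Already in the invoice (seller's account under FOB): export clearance, origin terminal — exclude.
CIF value = FOB price + freight + insurance = 259568.14 + 1604.58 + 369.97 = 261542.69
Import duty = 261542.69 × 19% = 49693.11
Buyer bears: freight 1604.58 + insurance 369.97 + destination terminal 175.64 + brokerage 449.02 + delivery 2203.97 + duty 49693.11 = 54496.29
Landed cost = invoice 259568.14 + 54496.29 = 314064.43

Total landed cost: GBP 314064.43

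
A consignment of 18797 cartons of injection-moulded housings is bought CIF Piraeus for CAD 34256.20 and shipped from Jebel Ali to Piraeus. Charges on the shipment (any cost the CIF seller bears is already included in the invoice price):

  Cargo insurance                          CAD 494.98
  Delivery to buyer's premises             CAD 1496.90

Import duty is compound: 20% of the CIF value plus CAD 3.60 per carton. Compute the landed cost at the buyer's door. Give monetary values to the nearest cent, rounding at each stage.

CIF: the seller pays costs through ocean freight and marine insurance to the destination port.
Already in the invoice (seller's account under CIF): insurance — exclude.
The CIF price already equals the CIF value: 34256.20
Ad valorem component: 34256.20 × 20% = 6851.24
Specific component: 18797 × 3.60 = 67669.20
Import duty = 6851.24 + 67669.20 = 74520.44
Buyer bears: delivery 1496.90 + duty 74520.44 = 76017.34
Landed cost = invoice 34256.20 + 76017.34 = 110273.54

Total landed cost: CAD 110273.54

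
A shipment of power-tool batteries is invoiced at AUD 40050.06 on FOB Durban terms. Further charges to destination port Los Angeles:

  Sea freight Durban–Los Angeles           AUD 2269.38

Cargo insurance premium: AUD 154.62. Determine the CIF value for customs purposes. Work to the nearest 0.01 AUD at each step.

CIF value: AUD 42474.06

CIF = FOB price + freight + insurance
CIF = 40050.06 + 2269.38 + 154.62 = 42474.06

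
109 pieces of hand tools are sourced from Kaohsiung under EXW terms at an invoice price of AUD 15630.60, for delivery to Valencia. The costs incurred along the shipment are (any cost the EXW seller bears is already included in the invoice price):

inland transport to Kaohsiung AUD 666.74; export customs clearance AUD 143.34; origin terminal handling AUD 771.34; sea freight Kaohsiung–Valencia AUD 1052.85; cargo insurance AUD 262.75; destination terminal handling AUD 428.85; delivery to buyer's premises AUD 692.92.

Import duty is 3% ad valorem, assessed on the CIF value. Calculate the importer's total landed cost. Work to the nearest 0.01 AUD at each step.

Total landed cost: AUD 20205.22

EXW: the seller makes goods available at their premises; the buyer bears all onward costs.
CIF value = EXW price + inland to port + export clearance + origin terminal + freight + insurance = 15630.60 + 666.74 + 143.34 + 771.34 + 1052.85 + 262.75 = 18527.62
Import duty = 18527.62 × 3% = 555.83
Buyer bears: inland to port 666.74 + export clearance 143.34 + origin terminal 771.34 + freight 1052.85 + insurance 262.75 + destination terminal 428.85 + delivery 692.92 + duty 555.83 = 4574.62
Landed cost = invoice 15630.60 + 4574.62 = 20205.22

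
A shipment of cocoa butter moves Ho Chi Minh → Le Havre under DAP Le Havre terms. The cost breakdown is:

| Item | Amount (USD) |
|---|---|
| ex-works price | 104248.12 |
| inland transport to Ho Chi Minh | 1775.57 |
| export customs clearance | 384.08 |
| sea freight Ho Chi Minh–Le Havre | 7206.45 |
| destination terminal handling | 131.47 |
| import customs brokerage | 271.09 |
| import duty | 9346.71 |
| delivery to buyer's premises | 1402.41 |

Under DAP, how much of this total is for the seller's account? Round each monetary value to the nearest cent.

Seller's account: USD 115148.10

DAP: the seller bears all costs to the named destination except import duty and clearance.
Seller's account: goods 104248.12 + inland to port 1775.57 + export clearance 384.08 + freight 7206.45 + destination terminal 131.47 + delivery 1402.41 = 115148.10
Buyer's account: brokerage 271.09 + duty 9346.71 = 9617.80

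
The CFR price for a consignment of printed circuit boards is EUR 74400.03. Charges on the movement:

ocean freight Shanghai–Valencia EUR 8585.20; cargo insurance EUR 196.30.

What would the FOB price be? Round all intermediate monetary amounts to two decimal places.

Not relevant to the conversion: insurance — on the buyer under both terms; not part of either seller's price.
From CFR to FOB, the seller no longer bears: freight.
FOB price = 74400.03 − 8585.20 = 65814.83

FOB price: EUR 65814.83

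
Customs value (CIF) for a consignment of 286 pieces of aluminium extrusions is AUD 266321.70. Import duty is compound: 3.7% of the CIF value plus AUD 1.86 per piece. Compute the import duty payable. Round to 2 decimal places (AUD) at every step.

Ad valorem component: 266321.70 × 3.7% = 9853.90
Specific component: 286 × 1.86 = 531.96
Import duty = 9853.90 + 531.96 = 10385.86

Import duty: AUD 10385.86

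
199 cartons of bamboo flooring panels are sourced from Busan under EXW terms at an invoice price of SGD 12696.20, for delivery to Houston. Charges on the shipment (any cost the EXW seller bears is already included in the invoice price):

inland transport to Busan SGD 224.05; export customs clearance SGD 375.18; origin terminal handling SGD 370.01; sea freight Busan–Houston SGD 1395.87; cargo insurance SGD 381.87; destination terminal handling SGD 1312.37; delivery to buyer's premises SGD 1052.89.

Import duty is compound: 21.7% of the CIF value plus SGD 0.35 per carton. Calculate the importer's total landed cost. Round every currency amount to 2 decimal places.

Total landed cost: SGD 21229.26

EXW: the seller makes goods available at their premises; the buyer bears all onward costs.
CIF value = EXW price + inland to port + export clearance + origin terminal + freight + insurance = 12696.20 + 224.05 + 375.18 + 370.01 + 1395.87 + 381.87 = 15443.18
Ad valorem component: 15443.18 × 21.7% = 3351.17
Specific component: 199 × 0.35 = 69.65
Import duty = 3351.17 + 69.65 = 3420.82
Buyer bears: inland to port 224.05 + export clearance 375.18 + origin terminal 370.01 + freight 1395.87 + insurance 381.87 + destination terminal 1312.37 + delivery 1052.89 + duty 3420.82 = 8533.06
Landed cost = invoice 12696.20 + 8533.06 = 21229.26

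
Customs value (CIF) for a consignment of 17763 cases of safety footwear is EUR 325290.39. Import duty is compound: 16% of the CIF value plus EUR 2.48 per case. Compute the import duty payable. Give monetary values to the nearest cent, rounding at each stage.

Import duty: EUR 96098.70

Ad valorem component: 325290.39 × 16% = 52046.46
Specific component: 17763 × 2.48 = 44052.24
Import duty = 52046.46 + 44052.24 = 96098.70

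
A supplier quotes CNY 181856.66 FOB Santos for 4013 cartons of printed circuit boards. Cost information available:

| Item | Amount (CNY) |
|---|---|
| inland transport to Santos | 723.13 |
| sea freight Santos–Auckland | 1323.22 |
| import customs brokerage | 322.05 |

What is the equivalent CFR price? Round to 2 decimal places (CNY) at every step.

Not relevant to the conversion: inland to port — on the seller under both FOB and CFR; already in the FOB price and stays in the CFR price. brokerage — on the buyer under both terms; not part of either seller's price.
From FOB to CFR, the seller additionally bears: freight.
CFR price = 181856.66 + 1323.22 = 183179.88

CFR price: CNY 183179.88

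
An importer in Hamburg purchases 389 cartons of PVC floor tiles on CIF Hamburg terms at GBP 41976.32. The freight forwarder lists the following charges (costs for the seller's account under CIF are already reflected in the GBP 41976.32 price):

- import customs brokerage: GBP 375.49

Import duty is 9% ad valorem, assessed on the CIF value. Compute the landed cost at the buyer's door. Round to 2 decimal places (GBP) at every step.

Total landed cost: GBP 46129.68

CIF: the seller pays costs through ocean freight and marine insurance to the destination port.
The CIF price already equals the CIF value: 41976.32
Import duty = 41976.32 × 9% = 3777.87
Buyer bears: brokerage 375.49 + duty 3777.87 = 4153.36
Landed cost = invoice 41976.32 + 4153.36 = 46129.68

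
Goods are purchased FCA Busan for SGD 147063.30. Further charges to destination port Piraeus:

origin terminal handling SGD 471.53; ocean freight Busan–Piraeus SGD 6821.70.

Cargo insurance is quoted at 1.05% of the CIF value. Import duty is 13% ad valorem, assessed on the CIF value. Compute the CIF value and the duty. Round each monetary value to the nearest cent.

CIF value: SGD 155994.47; import duty: SGD 20279.28

Let C be the CIF value. C = FCA price + pre-shipment costs + freight + 1.05% × C
C − 1.05% × C = 147063.30 + 471.53 + 6821.70
0.9895 × C = 154356.53
C = 154356.53 / 0.9895 = 155994.47
Insurance premium = 1.05% × 155994.47 = 1637.94
Import duty = 155994.47 × 13% = 20279.28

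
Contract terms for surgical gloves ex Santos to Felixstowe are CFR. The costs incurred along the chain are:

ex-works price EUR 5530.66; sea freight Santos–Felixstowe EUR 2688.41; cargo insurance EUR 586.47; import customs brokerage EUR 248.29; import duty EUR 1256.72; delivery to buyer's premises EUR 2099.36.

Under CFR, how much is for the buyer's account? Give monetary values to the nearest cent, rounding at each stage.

CFR: the seller pays costs through ocean freight to the destination port, but not insurance.
Seller's account: goods 5530.66 + freight 2688.41 = 8219.07
Buyer's account: insurance 586.47 + brokerage 248.29 + duty 1256.72 + delivery 2099.36 = 4190.84

Buyer's account: EUR 4190.84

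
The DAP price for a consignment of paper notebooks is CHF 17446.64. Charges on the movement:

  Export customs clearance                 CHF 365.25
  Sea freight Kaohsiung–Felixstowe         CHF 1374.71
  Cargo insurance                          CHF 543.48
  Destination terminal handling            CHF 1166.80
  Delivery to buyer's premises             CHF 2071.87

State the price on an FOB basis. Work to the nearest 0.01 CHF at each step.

FOB price: CHF 12289.78

Not relevant to the conversion: export clearance — on the seller under both DAP and FOB; already in the DAP price and stays in the FOB price.
From DAP to FOB, the seller no longer bears: freight, insurance, destination terminal, delivery.
FOB price = 17446.64 − 1374.71 − 543.48 − 1166.80 − 2071.87 = 12289.78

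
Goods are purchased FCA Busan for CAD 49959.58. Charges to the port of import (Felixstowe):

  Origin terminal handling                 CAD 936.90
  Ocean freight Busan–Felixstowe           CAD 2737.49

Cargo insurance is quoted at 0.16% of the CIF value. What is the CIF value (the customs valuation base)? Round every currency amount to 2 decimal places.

CIF value: CAD 53719.92

Let C be the CIF value. C = FCA price + pre-shipment costs + freight + 0.16% × C
C − 0.16% × C = 49959.58 + 936.90 + 2737.49
0.9984 × C = 53633.97
C = 53633.97 / 0.9984 = 53719.92
Insurance premium = 0.16% × 53719.92 = 85.95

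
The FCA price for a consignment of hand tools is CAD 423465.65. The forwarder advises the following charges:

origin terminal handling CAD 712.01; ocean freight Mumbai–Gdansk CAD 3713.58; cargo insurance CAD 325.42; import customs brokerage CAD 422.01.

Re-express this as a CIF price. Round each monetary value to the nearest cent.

CIF price: CAD 428216.66

Not relevant to the conversion: brokerage — on the buyer under both terms; not part of either seller's price.
From FCA to CIF, the seller additionally bears: origin terminal, freight, insurance.
CIF price = 423465.65 + 712.01 + 3713.58 + 325.42 = 428216.66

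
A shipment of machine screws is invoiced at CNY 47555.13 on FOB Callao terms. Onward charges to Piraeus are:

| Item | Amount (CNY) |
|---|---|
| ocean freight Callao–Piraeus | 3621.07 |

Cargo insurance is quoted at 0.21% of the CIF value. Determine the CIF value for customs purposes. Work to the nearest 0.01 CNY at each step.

Let C be the CIF value. C = FOB price + freight + 0.21% × C
C − 0.21% × C = 47555.13 + 3621.07
0.9979 × C = 51176.20
C = 51176.20 / 0.9979 = 51283.90
Insurance premium = 0.21% × 51283.90 = 107.70

CIF value: CNY 51283.90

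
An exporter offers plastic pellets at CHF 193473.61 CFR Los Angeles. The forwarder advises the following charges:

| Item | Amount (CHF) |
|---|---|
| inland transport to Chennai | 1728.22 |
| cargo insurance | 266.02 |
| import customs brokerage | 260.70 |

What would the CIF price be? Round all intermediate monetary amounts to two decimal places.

Not relevant to the conversion: inland to port — on the seller under both CFR and CIF; already in the CFR price and stays in the CIF price. brokerage — on the buyer under both terms; not part of either seller's price.
From CFR to CIF, the seller additionally bears: insurance.
CIF price = 193473.61 + 266.02 = 193739.63

CIF price: CHF 193739.63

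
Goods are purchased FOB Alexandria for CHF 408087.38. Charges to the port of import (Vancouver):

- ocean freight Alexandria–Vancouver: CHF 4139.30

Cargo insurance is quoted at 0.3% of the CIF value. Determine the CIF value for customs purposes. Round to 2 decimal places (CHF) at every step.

Let C be the CIF value. C = FOB price + freight + 0.3% × C
C − 0.3% × C = 408087.38 + 4139.30
0.997 × C = 412226.68
C = 412226.68 / 0.997 = 413467.08
Insurance premium = 0.3% × 413467.08 = 1240.40

CIF value: CHF 413467.08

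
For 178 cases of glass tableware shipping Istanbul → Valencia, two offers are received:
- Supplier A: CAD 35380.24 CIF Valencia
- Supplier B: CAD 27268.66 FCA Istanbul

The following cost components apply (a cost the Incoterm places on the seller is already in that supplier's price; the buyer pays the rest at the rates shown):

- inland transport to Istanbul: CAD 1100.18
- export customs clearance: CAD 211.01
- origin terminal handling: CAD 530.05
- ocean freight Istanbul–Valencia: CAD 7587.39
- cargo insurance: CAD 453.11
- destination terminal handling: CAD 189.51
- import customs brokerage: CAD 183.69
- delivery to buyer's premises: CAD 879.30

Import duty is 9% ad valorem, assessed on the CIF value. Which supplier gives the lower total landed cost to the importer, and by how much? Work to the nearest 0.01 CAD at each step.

Supplier A (CIF):
The CIF price already equals the CIF value: 35380.24
Import duty = 35380.24 × 9% = 3184.22
Buyer bears (A): 189.51 + 183.69 + 879.30 = 1252.50
Landed cost (A) = invoice 35380.24 + 1252.50 + duty 3184.22 = 39816.96
Supplier B (FCA):
CIF value = FCA price + origin terminal + freight + insurance = 27268.66 + 530.05 + 7587.39 + 453.11 = 35839.21
Import duty = 35839.21 × 9% = 3225.53
Buyer bears (B): 530.05 + 7587.39 + 453.11 + 189.51 + 183.69 + 879.30 = 9823.05
Landed cost (B) = invoice 27268.66 + 9823.05 + duty 3225.53 = 40317.24
Difference = |39816.96 − 40317.24| = 500.28

Supplier A is cheaper by CAD 500.28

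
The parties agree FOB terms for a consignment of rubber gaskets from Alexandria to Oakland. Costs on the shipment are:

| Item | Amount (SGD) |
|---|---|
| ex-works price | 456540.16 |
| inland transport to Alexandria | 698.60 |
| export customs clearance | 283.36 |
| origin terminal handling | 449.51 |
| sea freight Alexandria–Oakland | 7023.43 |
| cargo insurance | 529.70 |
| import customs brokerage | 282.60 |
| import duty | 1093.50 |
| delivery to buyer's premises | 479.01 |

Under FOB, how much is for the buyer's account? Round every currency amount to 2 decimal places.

FOB: the seller bears costs until goods are on board at the origin port; the buyer bears freight, insurance and all costs thereafter.
Seller's account: goods 456540.16 + inland to port 698.60 + export clearance 283.36 + origin terminal 449.51 = 457971.63
Buyer's account: freight 7023.43 + insurance 529.70 + brokerage 282.60 + duty 1093.50 + delivery 479.01 = 9408.24

Buyer's account: SGD 9408.24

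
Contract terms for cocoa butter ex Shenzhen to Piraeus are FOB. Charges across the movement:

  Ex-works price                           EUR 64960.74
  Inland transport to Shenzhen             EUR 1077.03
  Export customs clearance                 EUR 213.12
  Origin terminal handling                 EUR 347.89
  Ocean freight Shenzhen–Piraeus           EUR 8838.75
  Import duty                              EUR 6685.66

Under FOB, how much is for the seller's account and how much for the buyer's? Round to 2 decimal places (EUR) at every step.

FOB: the seller bears costs until goods are on board at the origin port; the buyer bears freight, insurance and all costs thereafter.
Seller's account: goods 64960.74 + inland to port 1077.03 + export clearance 213.12 + origin terminal 347.89 = 66598.78
Buyer's account: freight 8838.75 + duty 6685.66 = 15524.41

Seller: EUR 66598.78; buyer: EUR 15524.41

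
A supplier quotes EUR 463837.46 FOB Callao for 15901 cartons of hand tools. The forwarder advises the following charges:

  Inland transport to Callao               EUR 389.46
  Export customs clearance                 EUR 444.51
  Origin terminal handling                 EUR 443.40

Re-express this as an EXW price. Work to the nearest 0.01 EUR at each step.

From FOB to EXW, the seller no longer bears: inland to port, export clearance, origin terminal.
EXW price = 463837.46 − 389.46 − 444.51 − 443.40 = 462560.09

EXW price: EUR 462560.09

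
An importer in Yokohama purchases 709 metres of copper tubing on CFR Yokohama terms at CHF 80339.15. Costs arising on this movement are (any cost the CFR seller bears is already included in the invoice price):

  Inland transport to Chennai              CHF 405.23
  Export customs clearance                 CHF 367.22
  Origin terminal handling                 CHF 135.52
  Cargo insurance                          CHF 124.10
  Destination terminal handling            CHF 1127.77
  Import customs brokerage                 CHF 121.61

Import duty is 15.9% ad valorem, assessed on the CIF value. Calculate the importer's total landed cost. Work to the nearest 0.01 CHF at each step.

CFR: the seller pays costs through ocean freight to the destination port, but not insurance.
Already in the invoice (seller's account under CFR): inland to port, export clearance, origin terminal — exclude.
CIF value = CFR price + insurance = 80339.15 + 124.10 = 80463.25
Import duty = 80463.25 × 15.9% = 12793.66
Buyer bears: insurance 124.10 + destination terminal 1127.77 + brokerage 121.61 + duty 12793.66 = 14167.14
Landed cost = invoice 80339.15 + 14167.14 = 94506.29

Total landed cost: CHF 94506.29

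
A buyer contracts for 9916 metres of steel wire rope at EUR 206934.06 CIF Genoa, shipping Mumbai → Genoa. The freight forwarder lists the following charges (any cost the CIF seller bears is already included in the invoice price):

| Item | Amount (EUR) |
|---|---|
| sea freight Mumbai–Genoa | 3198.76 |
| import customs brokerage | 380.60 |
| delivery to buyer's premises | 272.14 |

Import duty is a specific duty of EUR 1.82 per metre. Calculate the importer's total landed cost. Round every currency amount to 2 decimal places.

Total landed cost: EUR 225633.92

CIF: the seller pays costs through ocean freight and marine insurance to the destination port.
Already in the invoice (seller's account under CIF): freight — exclude.
The CIF price already equals the CIF value: 206934.06
Import duty = 9916 × 1.82 = 18047.12
Buyer bears: brokerage 380.60 + delivery 272.14 + duty 18047.12 = 18699.86
Landed cost = invoice 206934.06 + 18699.86 = 225633.92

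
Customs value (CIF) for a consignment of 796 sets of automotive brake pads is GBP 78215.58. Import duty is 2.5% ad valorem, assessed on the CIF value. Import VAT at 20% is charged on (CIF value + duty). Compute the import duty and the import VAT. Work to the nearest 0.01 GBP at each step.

Import duty: GBP 1955.39; import VAT: GBP 16034.19

Import duty = 78215.58 × 2.5% = 1955.39
VAT base = CIF + duty = 78215.58 + 1955.39 = 80170.97
Import VAT = 80170.97 × 20% = 16034.19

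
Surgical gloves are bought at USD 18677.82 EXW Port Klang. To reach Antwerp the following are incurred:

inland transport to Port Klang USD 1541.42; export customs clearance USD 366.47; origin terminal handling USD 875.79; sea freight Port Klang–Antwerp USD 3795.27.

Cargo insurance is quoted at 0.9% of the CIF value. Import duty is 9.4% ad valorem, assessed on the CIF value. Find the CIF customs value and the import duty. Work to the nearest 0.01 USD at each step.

CIF value: USD 25486.15; import duty: USD 2395.70

Let C be the CIF value. C = EXW price + pre-shipment costs + freight + 0.9% × C
C − 0.9% × C = 18677.82 + 1541.42 + 366.47 + 875.79 + 3795.27
0.991 × C = 25256.77
C = 25256.77 / 0.991 = 25486.15
Insurance premium = 0.9% × 25486.15 = 229.38
Import duty = 25486.15 × 9.4% = 2395.70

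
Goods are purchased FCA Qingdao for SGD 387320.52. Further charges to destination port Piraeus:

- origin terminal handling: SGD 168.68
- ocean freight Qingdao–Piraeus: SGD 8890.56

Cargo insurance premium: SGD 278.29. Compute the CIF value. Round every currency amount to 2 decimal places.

CIF = FCA price + pre-shipment costs + freight + insurance
CIF = 387320.52 + 168.68 + 8890.56 + 278.29 = 396658.05

CIF value: SGD 396658.05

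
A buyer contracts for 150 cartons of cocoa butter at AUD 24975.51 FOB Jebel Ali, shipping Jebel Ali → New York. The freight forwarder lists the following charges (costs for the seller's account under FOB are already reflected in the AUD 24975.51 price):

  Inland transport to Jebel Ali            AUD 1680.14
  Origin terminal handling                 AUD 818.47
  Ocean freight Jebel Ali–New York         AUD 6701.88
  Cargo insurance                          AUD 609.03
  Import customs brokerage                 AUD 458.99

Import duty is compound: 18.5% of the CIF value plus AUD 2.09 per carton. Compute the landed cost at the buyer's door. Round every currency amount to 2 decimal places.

FOB: the seller bears costs until goods are on board at the origin port; the buyer bears freight, insurance and all costs thereafter.
Already in the invoice (seller's account under FOB): inland to port, origin terminal — exclude.
CIF value = FOB price + freight + insurance = 24975.51 + 6701.88 + 609.03 = 32286.42
Ad valorem component: 32286.42 × 18.5% = 5972.99
Specific component: 150 × 2.09 = 313.50
Import duty = 5972.99 + 313.50 = 6286.49
Buyer bears: freight 6701.88 + insurance 609.03 + brokerage 458.99 + duty 6286.49 = 14056.39
Landed cost = invoice 24975.51 + 14056.39 = 39031.90

Total landed cost: AUD 39031.90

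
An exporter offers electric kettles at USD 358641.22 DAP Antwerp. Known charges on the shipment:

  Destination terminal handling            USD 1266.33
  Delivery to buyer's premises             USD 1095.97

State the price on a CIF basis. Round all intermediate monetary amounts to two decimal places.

From DAP to CIF, the seller no longer bears: destination terminal, delivery.
CIF price = 358641.22 − 1266.33 − 1095.97 = 356278.92

CIF price: USD 356278.92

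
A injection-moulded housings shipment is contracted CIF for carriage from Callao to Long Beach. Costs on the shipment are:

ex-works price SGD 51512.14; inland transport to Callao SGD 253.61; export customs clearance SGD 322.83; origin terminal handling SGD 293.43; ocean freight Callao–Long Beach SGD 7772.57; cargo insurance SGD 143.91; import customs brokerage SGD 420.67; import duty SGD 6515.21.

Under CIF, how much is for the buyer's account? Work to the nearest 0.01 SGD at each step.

CIF: the seller pays costs through ocean freight and marine insurance to the destination port.
Seller's account: goods 51512.14 + inland to port 253.61 + export clearance 322.83 + origin terminal 293.43 + freight 7772.57 + insurance 143.91 = 60298.49
Buyer's account: brokerage 420.67 + duty 6515.21 = 6935.88

Buyer's account: SGD 6935.88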